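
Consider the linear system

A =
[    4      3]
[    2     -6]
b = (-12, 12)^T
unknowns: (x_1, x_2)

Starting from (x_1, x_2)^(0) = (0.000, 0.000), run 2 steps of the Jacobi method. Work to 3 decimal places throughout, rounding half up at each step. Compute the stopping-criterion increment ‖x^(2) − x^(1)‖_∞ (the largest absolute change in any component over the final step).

Iteration 1:
  x_1 = (-12 - (3)·0.000) / (4) = -3.000
  x_2 = (12 - (2)·0.000) / (-6) = -2.000
Iteration 2:
  x_1 = (-12 - (3)·-2.000) / (4) = -1.500
  x_2 = (12 - (2)·-3.000) / (-6) = -3.000
Change: (1.500, -1.000) → max |·| = 1.500

1.500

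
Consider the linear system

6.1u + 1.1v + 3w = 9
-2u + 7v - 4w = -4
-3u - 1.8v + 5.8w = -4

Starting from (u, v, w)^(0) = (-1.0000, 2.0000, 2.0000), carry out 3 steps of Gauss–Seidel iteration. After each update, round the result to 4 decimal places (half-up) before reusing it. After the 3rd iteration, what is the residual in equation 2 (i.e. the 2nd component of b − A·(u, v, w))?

0.2119

Iteration 1:
  u = (9 - (1.1)·2.0000 - (3)·2.0000) / (6.1) = 0.1311
  v = (-4 - (-2)·0.1311 - (-4)·2.0000) / (7) = 0.6089
  w = (-4 - (-3)·0.1311 - (-1.8)·0.6089) / (5.8) = -0.4329
Iteration 2:
  u = (9 - (1.1)·0.6089 - (3)·-0.4329) / (6.1) = 1.5785
  v = (-4 - (-2)·1.5785 - (-4)·-0.4329) / (7) = -0.3678
  w = (-4 - (-3)·1.5785 - (-1.8)·-0.3678) / (5.8) = 0.0127
Iteration 3:
  u = (9 - (1.1)·-0.3678 - (3)·0.0127) / (6.1) = 1.5355
  v = (-4 - (-2)·1.5355 - (-4)·0.0127) / (7) = -0.1255
  w = (-4 - (-3)·1.5355 - (-1.8)·-0.1255) / (5.8) = 0.0656
Residual b − A·x = (-0.4253, 0.2119, 0.0001)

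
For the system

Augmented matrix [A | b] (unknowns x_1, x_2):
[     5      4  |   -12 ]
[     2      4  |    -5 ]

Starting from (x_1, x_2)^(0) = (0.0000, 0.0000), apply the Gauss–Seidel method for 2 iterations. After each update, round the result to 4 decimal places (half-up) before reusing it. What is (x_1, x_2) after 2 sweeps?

Iteration 1:
  x_1 = (-12 - (4)·0.0000) / (5) = -2.4000
  x_2 = (-5 - (2)·-2.4000) / (4) = -0.0500
Iteration 2:
  x_1 = (-12 - (4)·-0.0500) / (5) = -2.3600
  x_2 = (-5 - (2)·-2.3600) / (4) = -0.0700

(-2.3600, -0.0700)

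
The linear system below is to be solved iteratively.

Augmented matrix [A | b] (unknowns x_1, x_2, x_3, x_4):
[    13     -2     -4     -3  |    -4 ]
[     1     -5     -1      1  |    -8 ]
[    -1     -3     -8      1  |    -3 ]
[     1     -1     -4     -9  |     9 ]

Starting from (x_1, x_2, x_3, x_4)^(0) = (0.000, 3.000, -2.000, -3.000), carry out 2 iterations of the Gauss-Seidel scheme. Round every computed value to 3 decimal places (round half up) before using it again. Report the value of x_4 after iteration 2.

-1.109

Iteration 1:
  x_1 = (-4 - (-2)·3.000 - (-4)·-2.000 - (-3)·-3.000) / (13) = -1.154
  x_2 = (-8 - (1)·-1.154 - (-1)·-2.000 - (1)·-3.000) / (-5) = 1.169
  x_3 = (-3 - (-1)·-1.154 - (-3)·1.169 - (1)·-3.000) / (-8) = -0.294
  x_4 = (9 - (1)·-1.154 - (-1)·1.169 - (-4)·-0.294) / (-9) = -1.127
Iteration 2:
  x_1 = (-4 - (-2)·1.169 - (-4)·-0.294 - (-3)·-1.127) / (13) = -0.478
  x_2 = (-8 - (1)·-0.478 - (-1)·-0.294 - (1)·-1.127) / (-5) = 1.338
  x_3 = (-3 - (-1)·-0.478 - (-3)·1.338 - (1)·-1.127) / (-8) = -0.208
  x_4 = (9 - (1)·-0.478 - (-1)·1.338 - (-4)·-0.208) / (-9) = -1.109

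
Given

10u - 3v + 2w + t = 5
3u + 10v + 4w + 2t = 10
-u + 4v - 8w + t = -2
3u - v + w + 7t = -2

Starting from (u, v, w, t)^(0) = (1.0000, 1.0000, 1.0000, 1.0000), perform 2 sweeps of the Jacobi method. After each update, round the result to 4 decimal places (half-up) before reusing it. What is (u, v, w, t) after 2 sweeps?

(0.4514, 0.6929, 0.1482, -0.5929)

Iteration 1:
  u = (5 - (-3)·1.0000 - (2)·1.0000 - (1)·1.0000) / (10) = 0.5000
  v = (10 - (3)·1.0000 - (4)·1.0000 - (2)·1.0000) / (10) = 0.1000
  w = (-2 - (-1)·1.0000 - (4)·1.0000 - (1)·1.0000) / (-8) = 0.7500
  t = (-2 - (3)·1.0000 - (-1)·1.0000 - (1)·1.0000) / (7) = -0.7143
Iteration 2:
  u = (5 - (-3)·0.1000 - (2)·0.7500 - (1)·-0.7143) / (10) = 0.4514
  v = (10 - (3)·0.5000 - (4)·0.7500 - (2)·-0.7143) / (10) = 0.6929
  w = (-2 - (-1)·0.5000 - (4)·0.1000 - (1)·-0.7143) / (-8) = 0.1482
  t = (-2 - (3)·0.5000 - (-1)·0.1000 - (1)·0.7500) / (7) = -0.5929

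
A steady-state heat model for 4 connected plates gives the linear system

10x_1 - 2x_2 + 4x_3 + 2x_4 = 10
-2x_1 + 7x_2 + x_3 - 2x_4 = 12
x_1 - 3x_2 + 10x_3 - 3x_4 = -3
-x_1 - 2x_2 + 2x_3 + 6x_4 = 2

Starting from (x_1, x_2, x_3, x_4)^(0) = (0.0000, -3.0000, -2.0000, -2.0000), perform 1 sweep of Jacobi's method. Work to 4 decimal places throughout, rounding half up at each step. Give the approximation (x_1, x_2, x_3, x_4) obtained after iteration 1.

(1.6000, 1.4286, -1.8000, 0.0000)

Iteration 1:
  x_1 = (10 - (-2)·-3.0000 - (4)·-2.0000 - (2)·-2.0000) / (10) = 1.6000
  x_2 = (12 - (-2)·0.0000 - (1)·-2.0000 - (-2)·-2.0000) / (7) = 1.4286
  x_3 = (-3 - (1)·0.0000 - (-3)·-3.0000 - (-3)·-2.0000) / (10) = -1.8000
  x_4 = (2 - (-1)·0.0000 - (-2)·-3.0000 - (2)·-2.0000) / (6) = 0.0000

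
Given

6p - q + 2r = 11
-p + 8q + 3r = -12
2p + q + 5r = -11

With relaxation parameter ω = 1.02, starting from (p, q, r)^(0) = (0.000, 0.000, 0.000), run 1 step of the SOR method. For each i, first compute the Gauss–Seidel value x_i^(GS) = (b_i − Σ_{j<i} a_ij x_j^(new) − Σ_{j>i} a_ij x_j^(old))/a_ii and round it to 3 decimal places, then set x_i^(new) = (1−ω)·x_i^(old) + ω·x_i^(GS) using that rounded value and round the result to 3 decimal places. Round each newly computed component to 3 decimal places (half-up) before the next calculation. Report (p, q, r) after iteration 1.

(1.870, -1.291, -2.744)

Iteration 1:
  p: GS value = (11 - (-1)·0.000 - (2)·0.000) / (6) = 1.833;  p ← (1−ω)·0.000 + ω·1.833 = 1.870
  q: GS value = (-12 - (-1)·1.870 - (3)·0.000) / (8) = -1.266;  q ← (1−ω)·0.000 + ω·-1.266 = -1.291
  r: GS value = (-11 - (2)·1.870 - (1)·-1.291) / (5) = -2.690;  r ← (1−ω)·0.000 + ω·-2.690 = -2.744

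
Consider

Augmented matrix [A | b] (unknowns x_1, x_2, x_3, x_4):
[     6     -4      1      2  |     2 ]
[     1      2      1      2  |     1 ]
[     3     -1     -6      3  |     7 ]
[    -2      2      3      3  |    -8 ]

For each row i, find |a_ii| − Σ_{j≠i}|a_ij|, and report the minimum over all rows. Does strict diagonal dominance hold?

row 1: |6| − (4+1+2) = -1
row 2: |2| − (1+1+2) = -2
row 3: |-6| − (3+1+3) = -1
row 4: |3| − (2+2+3) = -4
minimum over rows = -4 → not strictly diagonally dominant

-4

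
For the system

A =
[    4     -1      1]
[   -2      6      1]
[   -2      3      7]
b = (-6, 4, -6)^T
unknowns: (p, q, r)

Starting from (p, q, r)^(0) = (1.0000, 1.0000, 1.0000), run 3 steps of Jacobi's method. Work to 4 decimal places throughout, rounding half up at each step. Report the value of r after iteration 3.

Iteration 1:
  p = (-6 - (-1)·1.0000 - (1)·1.0000) / (4) = -1.5000
  q = (4 - (-2)·1.0000 - (1)·1.0000) / (6) = 0.8333
  r = (-6 - (-2)·1.0000 - (3)·1.0000) / (7) = -1.0000
Iteration 2:
  p = (-6 - (-1)·0.8333 - (1)·-1.0000) / (4) = -1.0417
  q = (4 - (-2)·-1.5000 - (1)·-1.0000) / (6) = 0.3333
  r = (-6 - (-2)·-1.5000 - (3)·0.8333) / (7) = -1.6428
Iteration 3:
  p = (-6 - (-1)·0.3333 - (1)·-1.6428) / (4) = -1.0060
  q = (4 - (-2)·-1.0417 - (1)·-1.6428) / (6) = 0.5932
  r = (-6 - (-2)·-1.0417 - (3)·0.3333) / (7) = -1.2976

-1.2976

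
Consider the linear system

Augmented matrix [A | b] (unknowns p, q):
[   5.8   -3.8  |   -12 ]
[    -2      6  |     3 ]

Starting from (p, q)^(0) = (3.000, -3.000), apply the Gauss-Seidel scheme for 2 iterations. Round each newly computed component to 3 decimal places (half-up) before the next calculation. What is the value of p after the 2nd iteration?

-2.623

Iteration 1:
  p = (-12 - (-3.8)·-3.000) / (5.8) = -4.034
  q = (3 - (-2)·-4.034) / (6) = -0.845
Iteration 2:
  p = (-12 - (-3.8)·-0.845) / (5.8) = -2.623
  q = (3 - (-2)·-2.623) / (6) = -0.374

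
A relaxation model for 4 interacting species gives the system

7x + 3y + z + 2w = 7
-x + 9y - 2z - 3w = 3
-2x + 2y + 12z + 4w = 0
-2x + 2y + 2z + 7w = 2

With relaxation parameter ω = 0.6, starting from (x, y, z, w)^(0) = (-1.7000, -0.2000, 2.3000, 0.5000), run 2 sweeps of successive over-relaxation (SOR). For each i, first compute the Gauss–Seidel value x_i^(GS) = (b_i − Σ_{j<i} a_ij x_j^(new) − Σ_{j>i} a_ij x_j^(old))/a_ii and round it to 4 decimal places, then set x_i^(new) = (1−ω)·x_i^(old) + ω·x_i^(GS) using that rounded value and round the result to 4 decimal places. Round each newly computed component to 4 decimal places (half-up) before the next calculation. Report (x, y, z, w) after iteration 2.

(0.2641, 0.5394, 0.2468, 0.1238)

Iteration 1:
  x: GS value = (7 - (3)·-0.2000 - (1)·2.3000 - (2)·0.5000) / (7) = 0.6143;  x ← (1−ω)·-1.7000 + ω·0.6143 = -0.3114
  y: GS value = (3 - (-1)·-0.3114 - (-2)·2.3000 - (-3)·0.5000) / (9) = 0.9765;  y ← (1−ω)·-0.2000 + ω·0.9765 = 0.5059
  z: GS value = (0 - (-2)·-0.3114 - (2)·0.5059 - (4)·0.5000) / (12) = -0.3029;  z ← (1−ω)·2.3000 + ω·-0.3029 = 0.7383
  w: GS value = (2 - (-2)·-0.3114 - (2)·0.5059 - (2)·0.7383) / (7) = -0.1587;  w ← (1−ω)·0.5000 + ω·-0.1587 = 0.1048
Iteration 2:
  x: GS value = (7 - (3)·0.5059 - (1)·0.7383 - (2)·0.1048) / (7) = 0.6478;  x ← (1−ω)·-0.3114 + ω·0.6478 = 0.2641
  y: GS value = (3 - (-1)·0.2641 - (-2)·0.7383 - (-3)·0.1048) / (9) = 0.5617;  y ← (1−ω)·0.5059 + ω·0.5617 = 0.5394
  z: GS value = (0 - (-2)·0.2641 - (2)·0.5394 - (4)·0.1048) / (12) = -0.0808;  z ← (1−ω)·0.7383 + ω·-0.0808 = 0.2468
  w: GS value = (2 - (-2)·0.2641 - (2)·0.5394 - (2)·0.2468) / (7) = 0.1365;  w ← (1−ω)·0.1048 + ω·0.1365 = 0.1238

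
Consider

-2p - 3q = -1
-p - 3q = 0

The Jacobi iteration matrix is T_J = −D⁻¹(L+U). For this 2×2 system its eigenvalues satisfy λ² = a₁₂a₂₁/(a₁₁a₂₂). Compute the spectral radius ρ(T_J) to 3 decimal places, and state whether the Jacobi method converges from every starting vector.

0.707

a₁₂a₂₁/(a₁₁a₂₂) = (-3)·(-1) / ((-2)·(-3)) = 0.500000
ρ = √|0.500000| = √0.500000 = 0.707
ρ < 1, so Jacobi converges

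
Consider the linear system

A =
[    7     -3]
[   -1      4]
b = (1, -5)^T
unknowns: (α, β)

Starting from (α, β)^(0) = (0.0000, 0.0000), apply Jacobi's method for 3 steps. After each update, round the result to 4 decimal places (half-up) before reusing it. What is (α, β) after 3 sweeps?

Iteration 1:
  α = (1 - (-3)·0.0000) / (7) = 0.1429
  β = (-5 - (-1)·0.0000) / (4) = -1.2500
Iteration 2:
  α = (1 - (-3)·-1.2500) / (7) = -0.3929
  β = (-5 - (-1)·0.1429) / (4) = -1.2143
Iteration 3:
  α = (1 - (-3)·-1.2143) / (7) = -0.3776
  β = (-5 - (-1)·-0.3929) / (4) = -1.3482

(-0.3776, -1.3482)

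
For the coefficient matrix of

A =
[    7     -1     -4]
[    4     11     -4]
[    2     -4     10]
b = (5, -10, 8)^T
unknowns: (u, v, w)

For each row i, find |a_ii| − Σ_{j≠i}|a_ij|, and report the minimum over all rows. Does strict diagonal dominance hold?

2

row 1: |7| − (1+4) = 2
row 2: |11| − (4+4) = 3
row 3: |10| − (2+4) = 4
minimum over rows = 2 → strictly diagonally dominant (convergence guaranteed)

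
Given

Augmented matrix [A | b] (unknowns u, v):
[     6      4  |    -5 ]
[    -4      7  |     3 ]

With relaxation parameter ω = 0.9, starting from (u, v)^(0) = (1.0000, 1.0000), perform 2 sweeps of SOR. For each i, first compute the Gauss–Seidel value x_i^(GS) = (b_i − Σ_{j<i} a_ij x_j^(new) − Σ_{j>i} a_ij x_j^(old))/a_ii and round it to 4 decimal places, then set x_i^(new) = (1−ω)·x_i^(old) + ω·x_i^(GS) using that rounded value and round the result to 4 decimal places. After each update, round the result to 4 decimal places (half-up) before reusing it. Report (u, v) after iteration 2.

Iteration 1:
  u: GS value = (-5 - (4)·1.0000) / (6) = -1.5000;  u ← (1−ω)·1.0000 + ω·-1.5000 = -1.2500
  v: GS value = (3 - (-4)·-1.2500) / (7) = -0.2857;  v ← (1−ω)·1.0000 + ω·-0.2857 = -0.1571
Iteration 2:
  u: GS value = (-5 - (4)·-0.1571) / (6) = -0.7286;  u ← (1−ω)·-1.2500 + ω·-0.7286 = -0.7807
  v: GS value = (3 - (-4)·-0.7807) / (7) = -0.0175;  v ← (1−ω)·-0.1571 + ω·-0.0175 = -0.0315

(-0.7807, -0.0315)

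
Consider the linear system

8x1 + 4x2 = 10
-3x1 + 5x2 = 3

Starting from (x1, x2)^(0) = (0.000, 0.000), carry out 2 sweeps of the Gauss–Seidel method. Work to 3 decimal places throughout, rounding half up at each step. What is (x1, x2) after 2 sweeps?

Iteration 1:
  x1 = (10 - (4)·0.000) / (8) = 1.250
  x2 = (3 - (-3)·1.250) / (5) = 1.350
Iteration 2:
  x1 = (10 - (4)·1.350) / (8) = 0.575
  x2 = (3 - (-3)·0.575) / (5) = 0.945

(0.575, 0.945)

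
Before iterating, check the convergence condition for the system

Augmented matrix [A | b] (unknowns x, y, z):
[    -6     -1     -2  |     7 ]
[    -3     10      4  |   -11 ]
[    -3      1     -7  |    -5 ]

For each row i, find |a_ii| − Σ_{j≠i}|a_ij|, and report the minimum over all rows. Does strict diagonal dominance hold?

3

row 1: |-6| − (1+2) = 3
row 2: |10| − (3+4) = 3
row 3: |-7| − (3+1) = 3
minimum over rows = 3 → strictly diagonally dominant (convergence guaranteed)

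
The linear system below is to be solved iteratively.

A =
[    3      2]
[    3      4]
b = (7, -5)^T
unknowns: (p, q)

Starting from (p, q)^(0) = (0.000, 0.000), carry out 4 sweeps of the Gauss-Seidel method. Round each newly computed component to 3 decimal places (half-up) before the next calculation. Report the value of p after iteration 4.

Iteration 1:
  p = (7 - (2)·0.000) / (3) = 2.333
  q = (-5 - (3)·2.333) / (4) = -3.000
Iteration 2:
  p = (7 - (2)·-3.000) / (3) = 4.333
  q = (-5 - (3)·4.333) / (4) = -4.500
Iteration 3:
  p = (7 - (2)·-4.500) / (3) = 5.333
  q = (-5 - (3)·5.333) / (4) = -5.250
Iteration 4:
  p = (7 - (2)·-5.250) / (3) = 5.833
  q = (-5 - (3)·5.833) / (4) = -5.625

5.833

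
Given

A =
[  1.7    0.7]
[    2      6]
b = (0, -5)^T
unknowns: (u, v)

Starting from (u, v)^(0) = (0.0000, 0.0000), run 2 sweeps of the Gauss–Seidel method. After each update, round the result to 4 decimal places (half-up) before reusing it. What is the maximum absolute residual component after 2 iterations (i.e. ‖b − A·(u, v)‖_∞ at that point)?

0.0801

Iteration 1:
  u = (0 - (0.7)·0.0000) / (1.7) = 0.0000
  v = (-5 - (2)·0.0000) / (6) = -0.8333
Iteration 2:
  u = (0 - (0.7)·-0.8333) / (1.7) = 0.3431
  v = (-5 - (2)·0.3431) / (6) = -0.9477
Residual b − A·x = (0.0801, 0.0000); ∞-norm = 0.0801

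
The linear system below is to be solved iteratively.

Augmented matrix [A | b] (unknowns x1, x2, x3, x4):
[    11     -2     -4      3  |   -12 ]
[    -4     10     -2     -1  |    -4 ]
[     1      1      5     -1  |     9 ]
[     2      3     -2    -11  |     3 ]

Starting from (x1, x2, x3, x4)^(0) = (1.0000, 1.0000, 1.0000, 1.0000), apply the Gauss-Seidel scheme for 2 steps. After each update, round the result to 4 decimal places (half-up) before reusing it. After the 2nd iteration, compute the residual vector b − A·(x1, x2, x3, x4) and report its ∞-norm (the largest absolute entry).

Iteration 1:
  x1 = (-12 - (-2)·1.0000 - (-4)·1.0000 - (3)·1.0000) / (11) = -0.8182
  x2 = (-4 - (-4)·-0.8182 - (-2)·1.0000 - (-1)·1.0000) / (10) = -0.4273
  x3 = (9 - (1)·-0.8182 - (1)·-0.4273 - (-1)·1.0000) / (5) = 2.2491
  x4 = (3 - (2)·-0.8182 - (3)·-0.4273 - (-2)·2.2491) / (-11) = -0.9470
Iteration 2:
  x1 = (-12 - (-2)·-0.4273 - (-4)·2.2491 - (3)·-0.9470) / (11) = -0.0925
  x2 = (-4 - (-4)·-0.0925 - (-2)·2.2491 - (-1)·-0.9470) / (10) = -0.0819
  x3 = (9 - (1)·-0.0925 - (1)·-0.0819 - (-1)·-0.9470) / (5) = 1.6455
  x4 = (3 - (2)·-0.0925 - (3)·-0.0819 - (-2)·1.6455) / (-11) = -0.6111
Residual b − A·x = (-2.7310, -0.8711, 0.3358, -0.0004); ∞-norm = 2.7310

2.7310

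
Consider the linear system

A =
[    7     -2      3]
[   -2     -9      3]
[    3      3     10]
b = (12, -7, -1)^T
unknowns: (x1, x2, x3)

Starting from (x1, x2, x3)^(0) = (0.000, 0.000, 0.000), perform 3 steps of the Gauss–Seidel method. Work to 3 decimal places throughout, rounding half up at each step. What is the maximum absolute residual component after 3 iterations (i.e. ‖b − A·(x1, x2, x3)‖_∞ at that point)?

Iteration 1:
  x1 = (12 - (-2)·0.000 - (3)·0.000) / (7) = 1.714
  x2 = (-7 - (-2)·1.714 - (3)·0.000) / (-9) = 0.397
  x3 = (-1 - (3)·1.714 - (3)·0.397) / (10) = -0.733
Iteration 2:
  x1 = (12 - (-2)·0.397 - (3)·-0.733) / (7) = 2.142
  x2 = (-7 - (-2)·2.142 - (3)·-0.733) / (-9) = 0.057
  x3 = (-1 - (3)·2.142 - (3)·0.057) / (10) = -0.760
Iteration 3:
  x1 = (12 - (-2)·0.057 - (3)·-0.760) / (7) = 2.056
  x2 = (-7 - (-2)·2.056 - (3)·-0.760) / (-9) = 0.068
  x3 = (-1 - (3)·2.056 - (3)·0.068) / (10) = -0.737
Residual b − A·x = (-0.045, -0.065, -0.002); ∞-norm = 0.065

0.065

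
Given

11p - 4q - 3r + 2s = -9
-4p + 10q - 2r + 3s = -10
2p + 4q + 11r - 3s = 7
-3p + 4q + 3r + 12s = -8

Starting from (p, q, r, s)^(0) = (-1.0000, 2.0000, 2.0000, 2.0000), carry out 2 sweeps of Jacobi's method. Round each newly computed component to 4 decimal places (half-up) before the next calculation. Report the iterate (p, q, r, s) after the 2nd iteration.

(-0.8477, -0.2114, 0.6335, -0.2697)

Iteration 1:
  p = (-9 - (-4)·2.0000 - (-3)·2.0000 - (2)·2.0000) / (11) = 0.0909
  q = (-10 - (-4)·-1.0000 - (-2)·2.0000 - (3)·2.0000) / (10) = -1.6000
  r = (7 - (2)·-1.0000 - (4)·2.0000 - (-3)·2.0000) / (11) = 0.6364
  s = (-8 - (-3)·-1.0000 - (4)·2.0000 - (3)·2.0000) / (12) = -2.0833
Iteration 2:
  p = (-9 - (-4)·-1.6000 - (-3)·0.6364 - (2)·-2.0833) / (11) = -0.8477
  q = (-10 - (-4)·0.0909 - (-2)·0.6364 - (3)·-2.0833) / (10) = -0.2114
  r = (7 - (2)·0.0909 - (4)·-1.6000 - (-3)·-2.0833) / (11) = 0.6335
  s = (-8 - (-3)·0.0909 - (4)·-1.6000 - (3)·0.6364) / (12) = -0.2697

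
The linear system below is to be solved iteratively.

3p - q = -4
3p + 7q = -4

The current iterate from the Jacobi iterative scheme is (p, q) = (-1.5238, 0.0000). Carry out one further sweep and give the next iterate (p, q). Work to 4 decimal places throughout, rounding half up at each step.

One sweep:
  p = (-4 - (-1)·0.0000) / (3) = -1.3333
  q = (-4 - (3)·-1.5238) / (7) = 0.0816

(-1.3333, 0.0816)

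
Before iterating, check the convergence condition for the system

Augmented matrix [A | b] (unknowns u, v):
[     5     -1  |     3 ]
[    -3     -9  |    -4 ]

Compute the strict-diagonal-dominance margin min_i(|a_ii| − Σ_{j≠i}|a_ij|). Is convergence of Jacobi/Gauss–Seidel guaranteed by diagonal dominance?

row 1: |5| − (1) = 4
row 2: |-9| − (3) = 6
minimum over rows = 4 → strictly diagonally dominant (convergence guaranteed)

4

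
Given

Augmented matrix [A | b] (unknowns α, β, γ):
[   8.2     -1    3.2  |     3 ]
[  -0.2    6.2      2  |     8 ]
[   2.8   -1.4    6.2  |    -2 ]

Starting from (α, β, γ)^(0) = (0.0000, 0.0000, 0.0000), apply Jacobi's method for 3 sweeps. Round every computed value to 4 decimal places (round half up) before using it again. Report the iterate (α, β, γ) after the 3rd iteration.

(0.6140, 1.3746, -0.2982)

Iteration 1:
  α = (3 - (-1)·0.0000 - (3.2)·0.0000) / (8.2) = 0.3659
  β = (8 - (-0.2)·0.0000 - (2)·0.0000) / (6.2) = 1.2903
  γ = (-2 - (2.8)·0.0000 - (-1.4)·0.0000) / (6.2) = -0.3226
Iteration 2:
  α = (3 - (-1)·1.2903 - (3.2)·-0.3226) / (8.2) = 0.6491
  β = (8 - (-0.2)·0.3659 - (2)·-0.3226) / (6.2) = 1.4062
  γ = (-2 - (2.8)·0.3659 - (-1.4)·1.2903) / (6.2) = -0.1965
Iteration 3:
  α = (3 - (-1)·1.4062 - (3.2)·-0.1965) / (8.2) = 0.6140
  β = (8 - (-0.2)·0.6491 - (2)·-0.1965) / (6.2) = 1.3746
  γ = (-2 - (2.8)·0.6491 - (-1.4)·1.4062) / (6.2) = -0.2982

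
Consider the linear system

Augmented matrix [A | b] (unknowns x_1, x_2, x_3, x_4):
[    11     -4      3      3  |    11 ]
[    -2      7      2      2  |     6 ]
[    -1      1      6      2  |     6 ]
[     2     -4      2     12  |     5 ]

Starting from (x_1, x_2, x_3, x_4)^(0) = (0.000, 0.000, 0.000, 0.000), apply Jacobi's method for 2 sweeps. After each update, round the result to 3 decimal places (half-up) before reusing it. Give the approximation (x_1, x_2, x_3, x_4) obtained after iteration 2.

(0.925, 0.738, 0.885, 0.369)

Iteration 1:
  x_1 = (11 - (-4)·0.000 - (3)·0.000 - (3)·0.000) / (11) = 1.000
  x_2 = (6 - (-2)·0.000 - (2)·0.000 - (2)·0.000) / (7) = 0.857
  x_3 = (6 - (-1)·0.000 - (1)·0.000 - (2)·0.000) / (6) = 1.000
  x_4 = (5 - (2)·0.000 - (-4)·0.000 - (2)·0.000) / (12) = 0.417
Iteration 2:
  x_1 = (11 - (-4)·0.857 - (3)·1.000 - (3)·0.417) / (11) = 0.925
  x_2 = (6 - (-2)·1.000 - (2)·1.000 - (2)·0.417) / (7) = 0.738
  x_3 = (6 - (-1)·1.000 - (1)·0.857 - (2)·0.417) / (6) = 0.885
  x_4 = (5 - (2)·1.000 - (-4)·0.857 - (2)·1.000) / (12) = 0.369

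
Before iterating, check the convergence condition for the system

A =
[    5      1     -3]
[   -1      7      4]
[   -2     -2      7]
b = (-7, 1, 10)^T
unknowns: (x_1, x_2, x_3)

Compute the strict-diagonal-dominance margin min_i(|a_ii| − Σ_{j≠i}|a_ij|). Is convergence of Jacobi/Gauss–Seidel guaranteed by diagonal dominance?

1

row 1: |5| − (1+3) = 1
row 2: |7| − (1+4) = 2
row 3: |7| − (2+2) = 3
minimum over rows = 1 → strictly diagonally dominant (convergence guaranteed)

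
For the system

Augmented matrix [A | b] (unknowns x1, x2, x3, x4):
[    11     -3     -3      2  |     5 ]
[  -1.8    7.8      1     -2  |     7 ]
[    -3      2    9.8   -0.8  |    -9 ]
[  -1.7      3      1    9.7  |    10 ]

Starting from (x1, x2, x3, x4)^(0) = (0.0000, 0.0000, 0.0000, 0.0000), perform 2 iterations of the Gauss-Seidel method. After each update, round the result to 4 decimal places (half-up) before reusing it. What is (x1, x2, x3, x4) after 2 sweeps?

(0.2956, 1.3231, -1.0243, 0.7791)

Iteration 1:
  x1 = (5 - (-3)·0.0000 - (-3)·0.0000 - (2)·0.0000) / (11) = 0.4545
  x2 = (7 - (-1.8)·0.4545 - (1)·0.0000 - (-2)·0.0000) / (7.8) = 1.0023
  x3 = (-9 - (-3)·0.4545 - (2)·1.0023 - (-0.8)·0.0000) / (9.8) = -0.9838
  x4 = (10 - (-1.7)·0.4545 - (3)·1.0023 - (1)·-0.9838) / (9.7) = 0.9020
Iteration 2:
  x1 = (5 - (-3)·1.0023 - (-3)·-0.9838 - (2)·0.9020) / (11) = 0.2956
  x2 = (7 - (-1.8)·0.2956 - (1)·-0.9838 - (-2)·0.9020) / (7.8) = 1.3231
  x3 = (-9 - (-3)·0.2956 - (2)·1.3231 - (-0.8)·0.9020) / (9.8) = -1.0243
  x4 = (10 - (-1.7)·0.2956 - (3)·1.3231 - (1)·-1.0243) / (9.7) = 0.7791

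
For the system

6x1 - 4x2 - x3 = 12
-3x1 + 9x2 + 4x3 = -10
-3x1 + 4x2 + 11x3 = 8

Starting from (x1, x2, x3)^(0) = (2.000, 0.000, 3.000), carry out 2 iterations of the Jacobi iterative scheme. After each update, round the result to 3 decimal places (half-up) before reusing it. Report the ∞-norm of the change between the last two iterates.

1.473

Iteration 1:
  x1 = (12 - (-4)·0.000 - (-1)·3.000) / (6) = 2.500
  x2 = (-10 - (-3)·2.000 - (4)·3.000) / (9) = -1.778
  x3 = (8 - (-3)·2.000 - (4)·0.000) / (11) = 1.273
Iteration 2:
  x1 = (12 - (-4)·-1.778 - (-1)·1.273) / (6) = 1.027
  x2 = (-10 - (-3)·2.500 - (4)·1.273) / (9) = -0.844
  x3 = (8 - (-3)·2.500 - (4)·-1.778) / (11) = 2.056
Change: (-1.473, 0.934, 0.783) → max |·| = 1.473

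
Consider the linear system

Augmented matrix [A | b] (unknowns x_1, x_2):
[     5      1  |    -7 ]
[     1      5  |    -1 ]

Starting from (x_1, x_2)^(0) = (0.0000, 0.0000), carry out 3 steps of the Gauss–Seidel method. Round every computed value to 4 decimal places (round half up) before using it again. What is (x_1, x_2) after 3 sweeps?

Iteration 1:
  x_1 = (-7 - (1)·0.0000) / (5) = -1.4000
  x_2 = (-1 - (1)·-1.4000) / (5) = 0.0800
Iteration 2:
  x_1 = (-7 - (1)·0.0800) / (5) = -1.4160
  x_2 = (-1 - (1)·-1.4160) / (5) = 0.0832
Iteration 3:
  x_1 = (-7 - (1)·0.0832) / (5) = -1.4166
  x_2 = (-1 - (1)·-1.4166) / (5) = 0.0833

(-1.4166, 0.0833)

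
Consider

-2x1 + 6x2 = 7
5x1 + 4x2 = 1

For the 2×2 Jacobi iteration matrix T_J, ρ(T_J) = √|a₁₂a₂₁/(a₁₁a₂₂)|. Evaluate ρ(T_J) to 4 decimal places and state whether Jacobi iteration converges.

1.9365

a₁₂a₂₁/(a₁₁a₂₂) = (6)·(5) / ((-2)·(4)) = -3.750000
ρ = √|-3.750000| = √3.750000 = 1.9365
ρ > 1, so Jacobi diverges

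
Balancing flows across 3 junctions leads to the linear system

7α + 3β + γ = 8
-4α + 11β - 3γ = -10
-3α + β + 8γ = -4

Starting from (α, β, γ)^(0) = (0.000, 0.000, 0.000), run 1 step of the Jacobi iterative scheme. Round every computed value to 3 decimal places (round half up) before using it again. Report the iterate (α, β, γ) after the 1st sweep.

Iteration 1:
  α = (8 - (3)·0.000 - (1)·0.000) / (7) = 1.143
  β = (-10 - (-4)·0.000 - (-3)·0.000) / (11) = -0.909
  γ = (-4 - (-3)·0.000 - (1)·0.000) / (8) = -0.500

(1.143, -0.909, -0.500)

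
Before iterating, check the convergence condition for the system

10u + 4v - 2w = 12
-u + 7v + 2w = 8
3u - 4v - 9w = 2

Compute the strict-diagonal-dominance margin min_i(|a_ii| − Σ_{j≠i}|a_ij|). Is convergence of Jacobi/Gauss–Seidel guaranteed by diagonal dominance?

row 1: |10| − (4+2) = 4
row 2: |7| − (1+2) = 4
row 3: |-9| − (3+4) = 2
minimum over rows = 2 → strictly diagonally dominant (convergence guaranteed)

2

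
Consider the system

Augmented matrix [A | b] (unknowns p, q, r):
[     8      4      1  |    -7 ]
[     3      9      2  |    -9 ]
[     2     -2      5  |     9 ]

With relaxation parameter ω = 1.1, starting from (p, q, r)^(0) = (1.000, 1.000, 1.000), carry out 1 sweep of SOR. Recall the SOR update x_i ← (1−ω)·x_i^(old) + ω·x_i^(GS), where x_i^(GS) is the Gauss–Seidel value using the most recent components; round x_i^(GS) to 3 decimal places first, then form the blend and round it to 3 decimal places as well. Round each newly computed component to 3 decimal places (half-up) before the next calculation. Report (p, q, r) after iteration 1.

Iteration 1:
  p: GS value = (-7 - (4)·1.000 - (1)·1.000) / (8) = -1.500;  p ← (1−ω)·1.000 + ω·-1.500 = -1.750
  q: GS value = (-9 - (3)·-1.750 - (2)·1.000) / (9) = -0.639;  q ← (1−ω)·1.000 + ω·-0.639 = -0.803
  r: GS value = (9 - (2)·-1.750 - (-2)·-0.803) / (5) = 2.179;  r ← (1−ω)·1.000 + ω·2.179 = 2.297

(-1.750, -0.803, 2.297)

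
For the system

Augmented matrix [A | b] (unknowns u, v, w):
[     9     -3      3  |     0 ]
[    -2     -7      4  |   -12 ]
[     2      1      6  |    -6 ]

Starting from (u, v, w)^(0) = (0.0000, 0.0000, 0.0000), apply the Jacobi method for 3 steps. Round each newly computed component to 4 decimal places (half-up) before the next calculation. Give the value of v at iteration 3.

0.7211

Iteration 1:
  u = (0 - (-3)·0.0000 - (3)·0.0000) / (9) = 0.0000
  v = (-12 - (-2)·0.0000 - (4)·0.0000) / (-7) = 1.7143
  w = (-6 - (2)·0.0000 - (1)·0.0000) / (6) = -1.0000
Iteration 2:
  u = (0 - (-3)·1.7143 - (3)·-1.0000) / (9) = 0.9048
  v = (-12 - (-2)·0.0000 - (4)·-1.0000) / (-7) = 1.1429
  w = (-6 - (2)·0.0000 - (1)·1.7143) / (6) = -1.2857
Iteration 3:
  u = (0 - (-3)·1.1429 - (3)·-1.2857) / (9) = 0.8095
  v = (-12 - (-2)·0.9048 - (4)·-1.2857) / (-7) = 0.7211
  w = (-6 - (2)·0.9048 - (1)·1.1429) / (6) = -1.4921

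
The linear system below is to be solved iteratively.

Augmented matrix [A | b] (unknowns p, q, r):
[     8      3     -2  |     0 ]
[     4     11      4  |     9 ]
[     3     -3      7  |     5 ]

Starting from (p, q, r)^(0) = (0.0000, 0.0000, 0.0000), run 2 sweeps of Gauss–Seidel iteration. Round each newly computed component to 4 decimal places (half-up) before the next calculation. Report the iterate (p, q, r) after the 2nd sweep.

(-0.0406, 0.4457, 0.9227)

Iteration 1:
  p = (0 - (3)·0.0000 - (-2)·0.0000) / (8) = 0.0000
  q = (9 - (4)·0.0000 - (4)·0.0000) / (11) = 0.8182
  r = (5 - (3)·0.0000 - (-3)·0.8182) / (7) = 1.0649
Iteration 2:
  p = (0 - (3)·0.8182 - (-2)·1.0649) / (8) = -0.0406
  q = (9 - (4)·-0.0406 - (4)·1.0649) / (11) = 0.4457
  r = (5 - (3)·-0.0406 - (-3)·0.4457) / (7) = 0.9227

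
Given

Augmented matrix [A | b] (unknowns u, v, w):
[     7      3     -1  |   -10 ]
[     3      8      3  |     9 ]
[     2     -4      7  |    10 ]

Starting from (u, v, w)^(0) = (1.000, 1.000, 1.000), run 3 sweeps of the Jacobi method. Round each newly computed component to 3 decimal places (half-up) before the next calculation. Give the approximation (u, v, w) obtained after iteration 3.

Iteration 1:
  u = (-10 - (3)·1.000 - (-1)·1.000) / (7) = -1.714
  v = (9 - (3)·1.000 - (3)·1.000) / (8) = 0.375
  w = (10 - (2)·1.000 - (-4)·1.000) / (7) = 1.714
Iteration 2:
  u = (-10 - (3)·0.375 - (-1)·1.714) / (7) = -1.344
  v = (9 - (3)·-1.714 - (3)·1.714) / (8) = 1.125
  w = (10 - (2)·-1.714 - (-4)·0.375) / (7) = 2.133
Iteration 3:
  u = (-10 - (3)·1.125 - (-1)·2.133) / (7) = -1.606
  v = (9 - (3)·-1.344 - (3)·2.133) / (8) = 0.829
  w = (10 - (2)·-1.344 - (-4)·1.125) / (7) = 2.455

(-1.606, 0.829, 2.455)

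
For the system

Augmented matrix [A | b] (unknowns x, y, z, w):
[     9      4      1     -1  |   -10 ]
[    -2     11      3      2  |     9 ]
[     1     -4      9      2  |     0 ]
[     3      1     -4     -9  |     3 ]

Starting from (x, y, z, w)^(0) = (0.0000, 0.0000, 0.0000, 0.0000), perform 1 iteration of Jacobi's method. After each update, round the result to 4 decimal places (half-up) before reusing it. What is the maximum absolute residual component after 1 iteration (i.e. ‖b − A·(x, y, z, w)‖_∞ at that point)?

Iteration 1:
  x = (-10 - (4)·0.0000 - (1)·0.0000 - (-1)·0.0000) / (9) = -1.1111
  y = (9 - (-2)·0.0000 - (3)·0.0000 - (2)·0.0000) / (11) = 0.8182
  z = (0 - (1)·0.0000 - (-4)·0.0000 - (2)·0.0000) / (9) = 0.0000
  w = (3 - (3)·0.0000 - (1)·0.0000 - (-4)·0.0000) / (-9) = -0.3333
Residual b − A·x = (-3.6062, -1.5558, 5.0505, 2.5154); ∞-norm = 5.0505

5.0505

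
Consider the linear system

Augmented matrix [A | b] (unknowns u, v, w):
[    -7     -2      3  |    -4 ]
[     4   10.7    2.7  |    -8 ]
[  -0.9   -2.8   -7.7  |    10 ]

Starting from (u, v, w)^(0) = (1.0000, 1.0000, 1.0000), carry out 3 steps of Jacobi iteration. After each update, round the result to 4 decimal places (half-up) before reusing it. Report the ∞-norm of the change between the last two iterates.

Iteration 1:
  u = (-4 - (-2)·1.0000 - (3)·1.0000) / (-7) = 0.7143
  v = (-8 - (4)·1.0000 - (2.7)·1.0000) / (10.7) = -1.3738
  w = (10 - (-0.9)·1.0000 - (-2.8)·1.0000) / (-7.7) = -1.7792
Iteration 2:
  u = (-4 - (-2)·-1.3738 - (3)·-1.7792) / (-7) = 0.2014
  v = (-8 - (4)·0.7143 - (2.7)·-1.7792) / (10.7) = -0.5657
  w = (10 - (-0.9)·0.7143 - (-2.8)·-1.3738) / (-7.7) = -0.8826
Iteration 3:
  u = (-4 - (-2)·-0.5657 - (3)·-0.8826) / (-7) = 0.3548
  v = (-8 - (4)·0.2014 - (2.7)·-0.8826) / (10.7) = -0.6002
  w = (10 - (-0.9)·0.2014 - (-2.8)·-0.5657) / (-7.7) = -1.1165
Change: (0.1534, -0.0345, -0.2339) → max |·| = 0.2339

0.2339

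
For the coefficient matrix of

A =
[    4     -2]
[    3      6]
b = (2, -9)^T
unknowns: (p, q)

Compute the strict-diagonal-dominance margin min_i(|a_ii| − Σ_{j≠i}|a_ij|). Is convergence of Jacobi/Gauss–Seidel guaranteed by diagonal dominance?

row 1: |4| − (2) = 2
row 2: |6| − (3) = 3
minimum over rows = 2 → strictly diagonally dominant (convergence guaranteed)

2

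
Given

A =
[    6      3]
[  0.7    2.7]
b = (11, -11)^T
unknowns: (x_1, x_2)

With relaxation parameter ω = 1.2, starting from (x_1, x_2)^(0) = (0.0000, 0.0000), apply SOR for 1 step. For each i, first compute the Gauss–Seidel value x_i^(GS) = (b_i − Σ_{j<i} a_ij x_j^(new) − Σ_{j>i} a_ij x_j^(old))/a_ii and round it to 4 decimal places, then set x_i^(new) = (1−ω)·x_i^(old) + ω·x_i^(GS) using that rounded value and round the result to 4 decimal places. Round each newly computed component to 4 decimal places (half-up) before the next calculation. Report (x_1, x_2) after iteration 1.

(2.2000, -5.5733)

Iteration 1:
  x_1: GS value = (11 - (3)·0.0000) / (6) = 1.8333;  x_1 ← (1−ω)·0.0000 + ω·1.8333 = 2.2000
  x_2: GS value = (-11 - (0.7)·2.2000) / (2.7) = -4.6444;  x_2 ← (1−ω)·0.0000 + ω·-4.6444 = -5.5733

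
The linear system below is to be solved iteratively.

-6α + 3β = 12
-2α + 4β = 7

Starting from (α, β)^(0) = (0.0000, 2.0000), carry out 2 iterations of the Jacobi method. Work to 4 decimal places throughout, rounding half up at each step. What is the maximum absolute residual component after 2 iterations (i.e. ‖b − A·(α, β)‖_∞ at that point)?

1.5000

Iteration 1:
  α = (12 - (3)·2.0000) / (-6) = -1.0000
  β = (7 - (-2)·0.0000) / (4) = 1.7500
Iteration 2:
  α = (12 - (3)·1.7500) / (-6) = -1.1250
  β = (7 - (-2)·-1.0000) / (4) = 1.2500
Residual b − A·x = (1.5000, -0.2500); ∞-norm = 1.5000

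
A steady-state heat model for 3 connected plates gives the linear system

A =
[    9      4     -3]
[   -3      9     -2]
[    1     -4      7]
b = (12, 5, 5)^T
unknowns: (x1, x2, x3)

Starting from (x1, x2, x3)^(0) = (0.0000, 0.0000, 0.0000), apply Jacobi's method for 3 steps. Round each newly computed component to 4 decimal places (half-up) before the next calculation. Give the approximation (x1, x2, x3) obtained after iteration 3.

Iteration 1:
  x1 = (12 - (4)·0.0000 - (-3)·0.0000) / (9) = 1.3333
  x2 = (5 - (-3)·0.0000 - (-2)·0.0000) / (9) = 0.5556
  x3 = (5 - (1)·0.0000 - (-4)·0.0000) / (7) = 0.7143
Iteration 2:
  x1 = (12 - (4)·0.5556 - (-3)·0.7143) / (9) = 1.3245
  x2 = (5 - (-3)·1.3333 - (-2)·0.7143) / (9) = 1.1587
  x3 = (5 - (1)·1.3333 - (-4)·0.5556) / (7) = 0.8413
Iteration 3:
  x1 = (12 - (4)·1.1587 - (-3)·0.8413) / (9) = 1.0988
  x2 = (5 - (-3)·1.3245 - (-2)·0.8413) / (9) = 1.1840
  x3 = (5 - (1)·1.3245 - (-4)·1.1587) / (7) = 1.1872

(1.0988, 1.1840, 1.1872)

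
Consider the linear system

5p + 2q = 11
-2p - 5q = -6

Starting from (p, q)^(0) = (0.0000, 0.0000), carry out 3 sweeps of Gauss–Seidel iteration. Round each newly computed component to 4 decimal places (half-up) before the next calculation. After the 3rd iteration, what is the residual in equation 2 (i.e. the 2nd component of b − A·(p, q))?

0.0000

Iteration 1:
  p = (11 - (2)·0.0000) / (5) = 2.2000
  q = (-6 - (-2)·2.2000) / (-5) = 0.3200
Iteration 2:
  p = (11 - (2)·0.3200) / (5) = 2.0720
  q = (-6 - (-2)·2.0720) / (-5) = 0.3712
Iteration 3:
  p = (11 - (2)·0.3712) / (5) = 2.0515
  q = (-6 - (-2)·2.0515) / (-5) = 0.3794
Residual b − A·x = (-0.0163, 0.0000)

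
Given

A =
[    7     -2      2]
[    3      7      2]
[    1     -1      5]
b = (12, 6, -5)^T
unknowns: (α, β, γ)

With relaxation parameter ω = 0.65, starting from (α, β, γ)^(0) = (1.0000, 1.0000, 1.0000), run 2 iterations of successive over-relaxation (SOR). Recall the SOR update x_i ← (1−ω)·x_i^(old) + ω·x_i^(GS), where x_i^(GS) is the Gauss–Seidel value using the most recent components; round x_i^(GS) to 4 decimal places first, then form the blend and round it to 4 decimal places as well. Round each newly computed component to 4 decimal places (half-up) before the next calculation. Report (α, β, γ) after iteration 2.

(1.7685, 0.2577, -1.0038)

Iteration 1:
  α: GS value = (12 - (-2)·1.0000 - (2)·1.0000) / (7) = 1.7143;  α ← (1−ω)·1.0000 + ω·1.7143 = 1.4643
  β: GS value = (6 - (3)·1.4643 - (2)·1.0000) / (7) = -0.0561;  β ← (1−ω)·1.0000 + ω·-0.0561 = 0.3135
  γ: GS value = (-5 - (1)·1.4643 - (-1)·0.3135) / (5) = -1.2302;  γ ← (1−ω)·1.0000 + ω·-1.2302 = -0.4496
Iteration 2:
  α: GS value = (12 - (-2)·0.3135 - (2)·-0.4496) / (7) = 1.9323;  α ← (1−ω)·1.4643 + ω·1.9323 = 1.7685
  β: GS value = (6 - (3)·1.7685 - (2)·-0.4496) / (7) = 0.2277;  β ← (1−ω)·0.3135 + ω·0.2277 = 0.2577
  γ: GS value = (-5 - (1)·1.7685 - (-1)·0.2577) / (5) = -1.3022;  γ ← (1−ω)·-0.4496 + ω·-1.3022 = -1.0038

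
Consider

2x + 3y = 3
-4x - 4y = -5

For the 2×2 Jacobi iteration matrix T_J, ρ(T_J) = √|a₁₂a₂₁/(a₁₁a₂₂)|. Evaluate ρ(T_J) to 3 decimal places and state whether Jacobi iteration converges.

1.225

a₁₂a₂₁/(a₁₁a₂₂) = (3)·(-4) / ((2)·(-4)) = 1.500000
ρ = √|1.500000| = √1.500000 = 1.225
ρ > 1, so Jacobi diverges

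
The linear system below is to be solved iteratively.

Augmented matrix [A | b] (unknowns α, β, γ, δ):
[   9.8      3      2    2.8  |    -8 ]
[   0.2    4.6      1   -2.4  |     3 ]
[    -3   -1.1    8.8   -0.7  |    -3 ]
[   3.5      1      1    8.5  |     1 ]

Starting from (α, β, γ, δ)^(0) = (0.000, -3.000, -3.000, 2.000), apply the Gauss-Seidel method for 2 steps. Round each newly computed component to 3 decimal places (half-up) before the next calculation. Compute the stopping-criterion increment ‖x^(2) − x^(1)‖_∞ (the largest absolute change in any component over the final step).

Iteration 1:
  α = (-8 - (3)·-3.000 - (2)·-3.000 - (2.8)·2.000) / (9.8) = 0.143
  β = (3 - (0.2)·0.143 - (1)·-3.000 - (-2.4)·2.000) / (4.6) = 2.342
  γ = (-3 - (-3)·0.143 - (-1.1)·2.342 - (-0.7)·2.000) / (8.8) = 0.160
  δ = (1 - (3.5)·0.143 - (1)·2.342 - (1)·0.160) / (8.5) = -0.236
Iteration 2:
  α = (-8 - (3)·2.342 - (2)·0.160 - (2.8)·-0.236) / (9.8) = -1.498
  β = (3 - (0.2)·-1.498 - (1)·0.160 - (-2.4)·-0.236) / (4.6) = 0.559
  γ = (-3 - (-3)·-1.498 - (-1.1)·0.559 - (-0.7)·-0.236) / (8.8) = -0.800
  δ = (1 - (3.5)·-1.498 - (1)·0.559 - (1)·-0.800) / (8.5) = 0.763
Change: (-1.641, -1.783, -0.960, 0.999) → max |·| = 1.783

1.783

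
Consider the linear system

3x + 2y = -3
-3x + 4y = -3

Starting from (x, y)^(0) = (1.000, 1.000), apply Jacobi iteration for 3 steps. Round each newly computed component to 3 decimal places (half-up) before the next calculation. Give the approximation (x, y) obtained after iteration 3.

Iteration 1:
  x = (-3 - (2)·1.000) / (3) = -1.667
  y = (-3 - (-3)·1.000) / (4) = 0.000
Iteration 2:
  x = (-3 - (2)·0.000) / (3) = -1.000
  y = (-3 - (-3)·-1.667) / (4) = -2.000
Iteration 3:
  x = (-3 - (2)·-2.000) / (3) = 0.333
  y = (-3 - (-3)·-1.000) / (4) = -1.500

(0.333, -1.500)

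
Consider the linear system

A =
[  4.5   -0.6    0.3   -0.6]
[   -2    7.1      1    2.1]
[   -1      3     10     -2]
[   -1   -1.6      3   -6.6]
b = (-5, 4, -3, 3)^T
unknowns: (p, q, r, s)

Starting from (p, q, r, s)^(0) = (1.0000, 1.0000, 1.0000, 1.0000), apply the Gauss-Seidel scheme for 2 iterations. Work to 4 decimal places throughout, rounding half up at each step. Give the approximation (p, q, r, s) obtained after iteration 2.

(-1.1655, 0.3612, -0.5957, -0.6363)

Iteration 1:
  p = (-5 - (-0.6)·1.0000 - (0.3)·1.0000 - (-0.6)·1.0000) / (4.5) = -0.9111
  q = (4 - (-2)·-0.9111 - (1)·1.0000 - (2.1)·1.0000) / (7.1) = -0.1299
  r = (-3 - (-1)·-0.9111 - (3)·-0.1299 - (-2)·1.0000) / (10) = -0.1521
  s = (3 - (-1)·-0.9111 - (-1.6)·-0.1299 - (3)·-0.1521) / (-6.6) = -0.3541
Iteration 2:
  p = (-5 - (-0.6)·-0.1299 - (0.3)·-0.1521 - (-0.6)·-0.3541) / (4.5) = -1.1655
  q = (4 - (-2)·-1.1655 - (1)·-0.1521 - (2.1)·-0.3541) / (7.1) = 0.3612
  r = (-3 - (-1)·-1.1655 - (3)·0.3612 - (-2)·-0.3541) / (10) = -0.5957
  s = (3 - (-1)·-1.1655 - (-1.6)·0.3612 - (3)·-0.5957) / (-6.6) = -0.6363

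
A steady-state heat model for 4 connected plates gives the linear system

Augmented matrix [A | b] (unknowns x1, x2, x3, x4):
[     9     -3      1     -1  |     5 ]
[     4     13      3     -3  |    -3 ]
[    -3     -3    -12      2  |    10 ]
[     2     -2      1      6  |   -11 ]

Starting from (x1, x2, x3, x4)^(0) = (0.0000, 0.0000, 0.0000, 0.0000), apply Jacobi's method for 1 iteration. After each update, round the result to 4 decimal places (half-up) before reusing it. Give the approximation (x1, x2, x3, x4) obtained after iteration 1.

Iteration 1:
  x1 = (5 - (-3)·0.0000 - (1)·0.0000 - (-1)·0.0000) / (9) = 0.5556
  x2 = (-3 - (4)·0.0000 - (3)·0.0000 - (-3)·0.0000) / (13) = -0.2308
  x3 = (10 - (-3)·0.0000 - (-3)·0.0000 - (2)·0.0000) / (-12) = -0.8333
  x4 = (-11 - (2)·0.0000 - (-2)·0.0000 - (1)·0.0000) / (6) = -1.8333

(0.5556, -0.2308, -0.8333, -1.8333)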